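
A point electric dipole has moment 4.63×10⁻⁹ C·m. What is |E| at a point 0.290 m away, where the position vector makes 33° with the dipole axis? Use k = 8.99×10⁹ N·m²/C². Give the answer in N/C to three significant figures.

At angle θ the dipole field magnitude is E = (kp/r³)·√(1 + 3cos²θ).
kp/r³ = (8.99×10⁹)(4.63×10⁻⁹) / (0.290)³ = 1707 N/C.
√(1 + 3cos²33°) = √(1 + 3·0.7034) = √3.1101 ≈ 1.7635.
E ≈ 1707 × 1.764 = 3010 N/C.

E ≈ 3010 N/C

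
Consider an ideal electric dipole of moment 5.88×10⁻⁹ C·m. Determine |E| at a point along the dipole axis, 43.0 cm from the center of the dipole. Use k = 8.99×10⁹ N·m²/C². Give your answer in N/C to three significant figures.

E ≈ 1330 N/C

On the dipole axis E = 2kp/r³.
E = 2·(8.99×10⁹)(5.88×10⁻⁹) / (0.430)³ = 1330 N/C.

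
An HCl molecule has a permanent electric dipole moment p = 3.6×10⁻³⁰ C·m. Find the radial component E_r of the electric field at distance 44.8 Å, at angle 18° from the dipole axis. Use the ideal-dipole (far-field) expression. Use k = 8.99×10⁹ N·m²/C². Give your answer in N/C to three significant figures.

E_r ≈ 6.85×10⁵ N/C

For a dipole, E_r = (2kp cosθ)/r³.
kp/r³ = (8.99×10⁹)(3.60×10⁻³⁰)/(4.48×10⁻⁹)³ = 3.599×10⁵ N/C.
E_r = 2·3.599×10⁵·cos18° = 6.846×10⁵ N/C.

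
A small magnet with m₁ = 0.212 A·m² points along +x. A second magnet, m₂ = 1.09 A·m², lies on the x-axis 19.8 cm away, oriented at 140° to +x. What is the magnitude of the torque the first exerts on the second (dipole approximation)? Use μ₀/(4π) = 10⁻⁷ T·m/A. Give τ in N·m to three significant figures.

τ ≈ 3.83×10⁻⁶ N·m

Dipole B is on the axis of dipole A, so B₁ there is axial: B₁ = (μ₀/4π)·2m₁/r³ along +x.
B₁ = 2(10⁻⁷)(0.212)/(0.198)³ = 5.462×10⁻⁶ T.
τ = m₂ B₁ sinθ.
τ = (1.09)(5.462×10⁻⁶)·sin140° = 3.827×10⁻⁶ N·m.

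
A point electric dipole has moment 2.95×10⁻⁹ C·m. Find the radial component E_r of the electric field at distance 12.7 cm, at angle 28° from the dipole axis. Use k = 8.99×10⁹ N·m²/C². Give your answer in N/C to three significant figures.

E_r ≈ 2.29×10⁴ N/C

For a dipole, E_r = (2kp cosθ)/r³.
kp/r³ = (8.99×10⁹)(2.95×10⁻⁹)/(0.127)³ = 1.295×10⁴ N/C.
E_r = 2·1.295×10⁴·cos28° = 2.286×10⁴ N/C.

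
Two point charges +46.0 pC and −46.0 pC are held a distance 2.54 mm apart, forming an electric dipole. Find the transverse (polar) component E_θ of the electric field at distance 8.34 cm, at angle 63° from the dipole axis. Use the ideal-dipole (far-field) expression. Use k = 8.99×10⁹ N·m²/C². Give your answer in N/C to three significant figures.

E_θ ≈ 1.61 N/C

Dipole moment p = qd = (4.60×10⁻¹¹ C)(0.00254 m) = 1.168×10⁻¹³ C·m.
For a dipole, E_θ = (kp sinθ)/r³.
kp/r³ = (8.99×10⁹)(1.168×10⁻¹³)/(0.0834)³ = 1.810 N/C.
E_θ = 1.810·sin63° = 1.613 N/C.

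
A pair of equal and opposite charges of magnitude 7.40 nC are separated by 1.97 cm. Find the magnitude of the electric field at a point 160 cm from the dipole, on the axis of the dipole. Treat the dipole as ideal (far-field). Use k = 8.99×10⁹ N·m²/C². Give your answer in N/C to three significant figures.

Dipole moment p = qd = (7.40×10⁻⁹ C)(0.0197 m) = 1.458×10⁻¹⁰ C·m.
On the dipole axis E = 2kp/r³.
E = 2·(8.99×10⁹)(1.458×10⁻¹⁰) / (1.60)³ = 0.6400 N/C.

E ≈ 0.640 N/C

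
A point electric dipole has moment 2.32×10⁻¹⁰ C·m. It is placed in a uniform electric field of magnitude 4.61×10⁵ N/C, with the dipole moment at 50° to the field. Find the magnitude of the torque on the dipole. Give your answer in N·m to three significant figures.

τ ≈ 8.19×10⁻⁵ N·m

Torque on an electric dipole: τ = pE sinθ.
τ = (2.32×10⁻¹⁰)(4.61×10⁵)·sin50° = 8.193×10⁻⁵ N·m.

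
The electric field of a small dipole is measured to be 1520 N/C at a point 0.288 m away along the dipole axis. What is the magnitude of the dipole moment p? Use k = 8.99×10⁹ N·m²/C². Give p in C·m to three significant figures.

On axis E = 2kp/r³, so p = Er³/(2k).
p = (1520)·(0.288)³ / (2·8.99×10⁹) = 2.019×10⁻⁹ C·m.

p ≈ 2.02×10⁻⁹ C·m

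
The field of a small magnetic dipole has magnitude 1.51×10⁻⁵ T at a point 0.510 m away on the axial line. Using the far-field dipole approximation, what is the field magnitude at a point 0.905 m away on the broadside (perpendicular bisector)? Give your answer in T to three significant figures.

B ≈ 1.35×10⁻⁶ T

Dipole fields scale as 1/r³ in the far field.
The axial field is twice the equatorial field at the same r, so the geometry factor is 1/2.
B₂ = B₁ · (1/2) · (r₁/r₂)³ = 1.51×10⁻⁵ · 0.5 · (0.510/0.905)³.
(r₁/r₂)³ = (0.5635)³ = 0.179.
B₂ ≈ 1.351×10⁻⁶ T.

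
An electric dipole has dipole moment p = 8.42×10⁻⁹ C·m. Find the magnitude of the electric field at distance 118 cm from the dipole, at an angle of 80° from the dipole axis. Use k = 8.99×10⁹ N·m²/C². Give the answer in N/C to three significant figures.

E ≈ 48.1 N/C

At angle θ the dipole field magnitude is E = (kp/r³)·√(1 + 3cos²θ).
kp/r³ = (8.99×10⁹)(8.42×10⁻⁹) / (1.18)³ = 46.07 N/C.
√(1 + 3cos²80°) = √(1 + 3·0.0302) = √1.0905 ≈ 1.0443.
E ≈ 46.07 × 1.044 = 48.11 N/C.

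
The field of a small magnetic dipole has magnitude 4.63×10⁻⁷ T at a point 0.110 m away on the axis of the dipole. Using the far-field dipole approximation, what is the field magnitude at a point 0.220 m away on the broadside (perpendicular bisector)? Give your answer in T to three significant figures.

Dipole fields scale as 1/r³ in the far field.
The axial field is twice the equatorial field at the same r, so the geometry factor is 1/2.
B₂ = B₁ · (1/2) · (r₁/r₂)³ = 4.63×10⁻⁷ · 0.5 · (0.110/0.220)³.
(r₁/r₂)³ = (0.5)³ = 0.125.
B₂ ≈ 2.894×10⁻⁸ T.

B ≈ 2.89×10⁻⁸ T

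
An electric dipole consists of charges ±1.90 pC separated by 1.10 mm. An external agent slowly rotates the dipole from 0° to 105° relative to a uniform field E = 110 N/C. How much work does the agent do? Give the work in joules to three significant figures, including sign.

W ≈ 2.89×10⁻¹³ J

Dipole moment p = qd = (1.90×10⁻¹² C)(0.00110 m) = 2.09×10⁻¹⁵ C·m.
W_ext = ΔU = U(θ₂) − U(θ₁) = −pE cosθ₂ − (−pE cosθ₁) = pE(cosθ₁ − cosθ₂).
W = (2.09×10⁻¹⁵)(110)·(cos0° − cos105°) = (2.299×10⁻¹³)·(+1.2588) = 2.894×10⁻¹³ J.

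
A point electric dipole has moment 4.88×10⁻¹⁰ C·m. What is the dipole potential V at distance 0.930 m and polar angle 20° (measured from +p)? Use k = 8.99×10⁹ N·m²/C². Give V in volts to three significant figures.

V ≈ 4.77 V

The dipole potential is V = kp cosθ / r².
V = (8.99×10⁹)(4.88×10⁻¹⁰)·cos20° / (0.930)² = 4.766 V.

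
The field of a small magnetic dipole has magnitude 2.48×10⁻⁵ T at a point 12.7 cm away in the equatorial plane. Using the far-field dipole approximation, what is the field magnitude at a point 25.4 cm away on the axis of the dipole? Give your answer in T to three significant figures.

Dipole fields scale as 1/r³ in the far field.
The axial field is twice the equatorial field at the same r, so the geometry factor is 2/1.
B₂ = B₁ · (2/1) · (r₁/r₂)³ = 2.48×10⁻⁵ · 2 · (12.7/25.4)³.
(r₁/r₂)³ = (0.5)³ = 0.125.
B₂ ≈ 6.200×10⁻⁶ T.

B ≈ 6.20×10⁻⁶ T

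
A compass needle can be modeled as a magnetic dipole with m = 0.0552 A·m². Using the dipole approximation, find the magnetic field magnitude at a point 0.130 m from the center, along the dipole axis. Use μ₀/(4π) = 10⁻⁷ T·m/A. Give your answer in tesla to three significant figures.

B ≈ 5.03×10⁻⁶ T

On axis B = (μ₀/4π)·2m/r³.
B = 2·(10⁻⁷)·(0.0552) / (0.130)³ = 5.025×10⁻⁶ T.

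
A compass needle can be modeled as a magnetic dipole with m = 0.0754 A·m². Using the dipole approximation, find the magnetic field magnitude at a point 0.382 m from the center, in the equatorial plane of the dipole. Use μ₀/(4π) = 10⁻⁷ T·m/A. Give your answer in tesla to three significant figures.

B ≈ 1.35×10⁻⁷ T

In the equatorial plane B = (μ₀/4π)·m/r³ (half the axial value).
B = (10⁻⁷)·(0.0754) / (0.382)³ = 1.353×10⁻⁷ T.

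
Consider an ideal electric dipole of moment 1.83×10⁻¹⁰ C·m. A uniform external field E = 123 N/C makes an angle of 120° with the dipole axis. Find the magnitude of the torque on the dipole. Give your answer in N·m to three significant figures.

Torque on an electric dipole: τ = pE sinθ.
τ = (1.83×10⁻¹⁰)(123)·sin120° = 1.949×10⁻⁸ N·m.

τ ≈ 1.95×10⁻⁸ N·m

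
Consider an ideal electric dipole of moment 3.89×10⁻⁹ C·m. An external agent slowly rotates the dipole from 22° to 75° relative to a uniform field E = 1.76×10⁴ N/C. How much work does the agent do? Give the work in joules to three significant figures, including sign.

W ≈ 4.58×10⁻⁵ J

W_ext = ΔU = U(θ₂) − U(θ₁) = −pE cosθ₂ − (−pE cosθ₁) = pE(cosθ₁ − cosθ₂).
W = (3.89×10⁻⁹)(1.76×10⁴)·(cos22° − cos75°) = (6.846×10⁻⁵)·(+0.6684) = 4.576×10⁻⁵ J.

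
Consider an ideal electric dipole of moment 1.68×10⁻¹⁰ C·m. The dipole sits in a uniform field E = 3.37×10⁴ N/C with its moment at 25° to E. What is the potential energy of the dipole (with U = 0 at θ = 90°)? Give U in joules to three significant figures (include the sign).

U ≈ -5.13×10⁻⁶ J

U = −p·E = −pE cosθ.
U = −(1.68×10⁻¹⁰)(3.37×10⁴)·cos25° = -5.131×10⁻⁶ J.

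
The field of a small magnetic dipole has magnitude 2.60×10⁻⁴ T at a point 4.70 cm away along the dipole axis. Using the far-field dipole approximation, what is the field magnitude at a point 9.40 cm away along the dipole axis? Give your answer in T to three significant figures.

Dipole fields scale as 1/r³ in the far field; the geometry is the same at both points.
B₂ = B₁ · (r₁/r₂)³ = 2.60×10⁻⁴ · (4.70/9.40)³.
(r₁/r₂)³ = (0.5)³ = 0.125.
B₂ ≈ 3.250×10⁻⁵ T.

B ≈ 3.25×10⁻⁵ T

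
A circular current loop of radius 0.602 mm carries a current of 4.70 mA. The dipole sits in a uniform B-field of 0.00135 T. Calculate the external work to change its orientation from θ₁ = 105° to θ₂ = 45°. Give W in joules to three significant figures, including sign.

Magnetic moment m = IA = Iπa² = (0.00470)·π·(6.02×10⁻⁴)² = 5.351×10⁻⁹ A·m².
W_ext = ΔU = −mB cosθ₂ + mB cosθ₁ = mB(cosθ₁ − cosθ₂).
W = (5.351×10⁻⁹)(0.00135)·(cos105° − cos45°) = (7.224×10⁻¹²)·(-0.9659) = -6.978×10⁻¹² J.

W ≈ -6.98×10⁻¹² J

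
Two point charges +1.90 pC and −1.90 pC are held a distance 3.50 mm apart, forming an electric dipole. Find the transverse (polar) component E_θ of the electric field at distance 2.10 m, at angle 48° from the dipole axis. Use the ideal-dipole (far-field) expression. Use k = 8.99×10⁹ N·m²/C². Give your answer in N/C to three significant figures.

E_θ ≈ 4.80×10⁻⁶ N/C

Dipole moment p = qd = (1.90×10⁻¹² C)(0.00350 m) = 6.65×10⁻¹⁵ C·m.
For a dipole, E_θ = (kp sinθ)/r³.
kp/r³ = (8.99×10⁹)(6.65×10⁻¹⁵)/(2.10)³ = 6.455×10⁻⁶ N/C.
E_θ = 6.455×10⁻⁶·sin48° = 4.797×10⁻⁶ N/C.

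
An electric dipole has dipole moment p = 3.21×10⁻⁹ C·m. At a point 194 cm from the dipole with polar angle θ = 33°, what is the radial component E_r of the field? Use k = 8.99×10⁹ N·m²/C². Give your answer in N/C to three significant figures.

E_r ≈ 6.63 N/C

For a dipole, E_r = (2kp cosθ)/r³.
kp/r³ = (8.99×10⁹)(3.21×10⁻⁹)/(1.94)³ = 3.952 N/C.
E_r = 2·3.952·cos33° = 6.630 N/C.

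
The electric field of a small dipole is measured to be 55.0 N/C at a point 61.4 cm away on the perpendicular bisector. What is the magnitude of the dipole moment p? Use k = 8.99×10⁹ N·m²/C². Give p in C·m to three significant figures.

p ≈ 1.42×10⁻⁹ C·m

In the equatorial plane E = kp/r³, so p = Er³/(k).
p = (55.0)·(0.614)³ / (8.99×10⁹) = 1.416×10⁻⁹ C·m.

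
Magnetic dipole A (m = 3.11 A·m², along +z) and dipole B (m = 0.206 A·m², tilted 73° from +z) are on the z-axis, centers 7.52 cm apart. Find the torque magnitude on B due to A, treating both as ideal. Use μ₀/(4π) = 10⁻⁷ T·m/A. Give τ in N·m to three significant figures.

τ ≈ 2.88×10⁻⁴ N·m

Dipole B is on the axis of dipole A, so B₁ there is axial: B₁ = (μ₀/4π)·2m₁/r³ along +z.
B₁ = 2(10⁻⁷)(3.11)/(0.0752)³ = 0.001463 T.
τ = m₂ B₁ sinθ.
τ = (0.206)(0.001463)·sin73° = 2.881×10⁻⁴ N·m.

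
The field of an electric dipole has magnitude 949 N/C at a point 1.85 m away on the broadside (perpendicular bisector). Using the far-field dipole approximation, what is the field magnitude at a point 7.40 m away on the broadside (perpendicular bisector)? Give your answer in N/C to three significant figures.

E ≈ 14.8 N/C

Dipole fields scale as 1/r³ in the far field; the geometry is the same at both points.
E₂ = E₁ · (r₁/r₂)³ = 949 · (1.85/7.40)³.
(r₁/r₂)³ = (0.25)³ = 0.01562.
E₂ ≈ 14.83 N/C.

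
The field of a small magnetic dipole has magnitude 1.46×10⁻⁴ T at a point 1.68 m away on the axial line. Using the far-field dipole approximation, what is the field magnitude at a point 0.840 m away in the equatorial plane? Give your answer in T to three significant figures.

Dipole fields scale as 1/r³ in the far field.
The axial field is twice the equatorial field at the same r, so the geometry factor is 1/2.
B₂ = B₁ · (1/2) · (r₁/r₂)³ = 1.46×10⁻⁴ · 0.5 · (1.68/0.840)³.
(r₁/r₂)³ = (2)³ = 8.
B₂ ≈ 5.840×10⁻⁴ T.

B ≈ 5.84×10⁻⁴ T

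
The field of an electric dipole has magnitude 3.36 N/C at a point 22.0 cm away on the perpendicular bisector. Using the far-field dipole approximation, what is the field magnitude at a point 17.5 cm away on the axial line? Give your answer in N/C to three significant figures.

Dipole fields scale as 1/r³ in the far field.
The axial field is twice the equatorial field at the same r, so the geometry factor is 2/1.
E₂ = E₁ · (2/1) · (r₁/r₂)³ = 3.36 · 2 · (22.0/17.5)³.
(r₁/r₂)³ = (1.257)³ = 1.987.
E₂ ≈ 13.35 N/C.

E ≈ 13.4 N/C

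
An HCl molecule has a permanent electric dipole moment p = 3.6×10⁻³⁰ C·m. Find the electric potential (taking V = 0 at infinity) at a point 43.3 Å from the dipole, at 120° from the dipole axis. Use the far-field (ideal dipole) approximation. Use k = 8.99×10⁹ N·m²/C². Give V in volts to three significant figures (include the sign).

V ≈ -8.63×10⁻⁴ V

The dipole potential is V = kp cosθ / r².
V = (8.99×10⁹)(3.60×10⁻³⁰)·cos120° / (4.33×10⁻⁹)² = -8.631×10⁻⁴ V.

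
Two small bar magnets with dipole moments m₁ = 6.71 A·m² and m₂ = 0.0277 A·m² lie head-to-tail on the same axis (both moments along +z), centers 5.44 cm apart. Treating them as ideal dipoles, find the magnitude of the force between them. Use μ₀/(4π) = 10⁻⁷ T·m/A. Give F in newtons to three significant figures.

On-axis B of dipole 1: B = (μ₀/4π)·2m₁/r³. Force on dipole 2: F = m₂·dB/dr.
dB/dr = −(μ₀/4π)·6m₁/r⁴, so |F| = (μ₀/4π)·6m₁m₂/r⁴.
F = 6(10⁻⁷)(6.71)(0.0277)/(0.0544)⁴ = 0.01273 N.

F ≈ 0.0127 N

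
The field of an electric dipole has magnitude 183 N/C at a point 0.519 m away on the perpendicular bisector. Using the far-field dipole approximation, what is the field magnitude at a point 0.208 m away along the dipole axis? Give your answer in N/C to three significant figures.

E ≈ 5690 N/C

Dipole fields scale as 1/r³ in the far field.
The axial field is twice the equatorial field at the same r, so the geometry factor is 2/1.
E₂ = E₁ · (2/1) · (r₁/r₂)³ = 183 · 2 · (0.519/0.208)³.
(r₁/r₂)³ = (2.495)³ = 15.54.
E₂ ≈ 5686 N/C.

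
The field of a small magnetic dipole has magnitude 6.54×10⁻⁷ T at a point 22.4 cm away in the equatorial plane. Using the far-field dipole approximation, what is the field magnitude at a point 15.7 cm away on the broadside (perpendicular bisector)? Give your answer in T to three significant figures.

Dipole fields scale as 1/r³ in the far field; the geometry is the same at both points.
B₂ = B₁ · (r₁/r₂)³ = 6.54×10⁻⁷ · (22.4/15.7)³.
(r₁/r₂)³ = (1.427)³ = 2.904.
B₂ ≈ 1.899×10⁻⁶ T.

B ≈ 1.90×10⁻⁶ T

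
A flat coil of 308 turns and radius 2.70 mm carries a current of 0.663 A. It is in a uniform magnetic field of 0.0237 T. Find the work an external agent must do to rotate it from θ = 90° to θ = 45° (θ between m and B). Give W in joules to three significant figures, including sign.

W ≈ -7.84×10⁻⁵ J

m = NIA = NIπa² = 308·(0.663)·π·(0.00270)² = 0.004677 A·m².
W_ext = ΔU = −mB cosθ₂ + mB cosθ₁ = mB(cosθ₁ − cosθ₂).
W = (0.004677)(0.0237)·(cos90° − cos45°) = (1.108×10⁻⁴)·(-0.7071) = -7.838×10⁻⁵ J.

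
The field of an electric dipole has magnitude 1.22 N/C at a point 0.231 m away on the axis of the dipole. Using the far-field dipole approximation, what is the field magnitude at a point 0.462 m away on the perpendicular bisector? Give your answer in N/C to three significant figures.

E ≈ 0.0762 N/C

Dipole fields scale as 1/r³ in the far field.
The axial field is twice the equatorial field at the same r, so the geometry factor is 1/2.
E₂ = E₁ · (1/2) · (r₁/r₂)³ = 1.22 · 0.5 · (0.231/0.462)³.
(r₁/r₂)³ = (0.5)³ = 0.125.
E₂ ≈ 0.07625 N/C.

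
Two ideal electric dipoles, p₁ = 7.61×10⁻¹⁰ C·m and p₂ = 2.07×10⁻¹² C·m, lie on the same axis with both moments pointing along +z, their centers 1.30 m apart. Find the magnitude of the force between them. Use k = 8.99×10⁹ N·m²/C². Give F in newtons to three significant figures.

On-axis field of dipole 1 at distance r: E = 2kp₁/r³. Force on dipole 2 is F = p₂·dE/dr (gradient along axis).
dE/dr = −6kp₁/r⁴, so |F| = 6kp₁p₂/r⁴ (attractive for aligned moments).
F = 6(8.99×10⁹)(7.61×10⁻¹⁰)(2.07×10⁻¹²)/(1.30)⁴ = 2.975×10⁻¹¹ N.

F ≈ 2.98×10⁻¹¹ N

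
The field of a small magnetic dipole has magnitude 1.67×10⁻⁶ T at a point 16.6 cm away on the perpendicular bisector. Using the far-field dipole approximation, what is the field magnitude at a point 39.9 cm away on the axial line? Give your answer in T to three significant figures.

B ≈ 2.41×10⁻⁷ T

Dipole fields scale as 1/r³ in the far field.
The axial field is twice the equatorial field at the same r, so the geometry factor is 2/1.
B₂ = B₁ · (2/1) · (r₁/r₂)³ = 1.67×10⁻⁶ · 2 · (16.6/39.9)³.
(r₁/r₂)³ = (0.416)³ = 0.07201.
B₂ ≈ 2.405×10⁻⁷ T.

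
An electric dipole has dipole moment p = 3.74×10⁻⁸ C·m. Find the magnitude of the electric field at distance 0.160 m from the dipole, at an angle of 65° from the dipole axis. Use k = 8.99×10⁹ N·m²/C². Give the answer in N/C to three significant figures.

At angle θ the dipole field magnitude is E = (kp/r³)·√(1 + 3cos²θ).
kp/r³ = (8.99×10⁹)(3.74×10⁻⁸) / (0.160)³ = 8.209×10⁴ N/C.
√(1 + 3cos²65°) = √(1 + 3·0.1786) = √1.5358 ≈ 1.2393.
E ≈ 8.209×10⁴ × 1.239 = 1.017×10⁵ N/C.

E ≈ 1.02×10⁵ N/C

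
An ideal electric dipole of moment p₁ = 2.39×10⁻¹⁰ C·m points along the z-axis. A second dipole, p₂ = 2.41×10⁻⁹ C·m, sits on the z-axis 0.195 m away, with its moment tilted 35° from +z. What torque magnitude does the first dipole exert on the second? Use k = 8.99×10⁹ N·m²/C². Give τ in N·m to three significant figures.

The second dipole sits on the axis of the first, so the field there is axial: E₁ = 2kp₁/r³ along +z.
E₁ = 2(8.99×10⁹)(2.39×10⁻¹⁰)/(0.195)³ = 579.5 N/C.
Torque on the second dipole: τ = p₂ E₁ sinθ.
τ = (2.41×10⁻⁹)(579.5)·sin35° = 8.011×10⁻⁷ N·m.

τ ≈ 8.01×10⁻⁷ N·m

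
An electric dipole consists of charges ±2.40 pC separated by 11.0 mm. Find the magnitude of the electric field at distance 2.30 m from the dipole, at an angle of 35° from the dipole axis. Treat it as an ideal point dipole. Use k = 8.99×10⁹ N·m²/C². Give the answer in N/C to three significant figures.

E ≈ 3.39×10⁻⁵ N/C

Dipole moment p = qd = (2.40×10⁻¹² C)(0.0110 m) = 2.64×10⁻¹⁴ C·m.
At angle θ the dipole field magnitude is E = (kp/r³)·√(1 + 3cos²θ).
kp/r³ = (8.99×10⁹)(2.64×10⁻¹⁴) / (2.30)³ = 1.951×10⁻⁵ N/C.
√(1 + 3cos²35°) = √(1 + 3·0.6710) = √3.0130 ≈ 1.7358.
E ≈ 1.951×10⁻⁵ × 1.736 = 3.386×10⁻⁵ N/C.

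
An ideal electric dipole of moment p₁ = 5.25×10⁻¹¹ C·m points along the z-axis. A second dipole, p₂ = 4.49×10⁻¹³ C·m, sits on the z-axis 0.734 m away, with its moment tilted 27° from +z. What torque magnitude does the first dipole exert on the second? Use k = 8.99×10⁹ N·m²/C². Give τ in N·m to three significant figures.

The second dipole sits on the axis of the first, so the field there is axial: E₁ = 2kp₁/r³ along +z.
E₁ = 2(8.99×10⁹)(5.25×10⁻¹¹)/(0.734)³ = 2.387 N/C.
Torque on the second dipole: τ = p₂ E₁ sinθ.
τ = (4.49×10⁻¹³)(2.387)·sin27° = 4.866×10⁻¹³ N·m.

τ ≈ 4.87×10⁻¹³ N·m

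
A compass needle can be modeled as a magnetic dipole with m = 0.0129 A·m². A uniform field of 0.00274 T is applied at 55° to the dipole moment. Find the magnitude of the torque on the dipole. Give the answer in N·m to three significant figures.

τ ≈ 2.90×10⁻⁵ N·m

Torque on a magnetic dipole: τ = mB sinθ.
τ = (0.0129)(0.00274)·sin55° = 2.895×10⁻⁵ N·m.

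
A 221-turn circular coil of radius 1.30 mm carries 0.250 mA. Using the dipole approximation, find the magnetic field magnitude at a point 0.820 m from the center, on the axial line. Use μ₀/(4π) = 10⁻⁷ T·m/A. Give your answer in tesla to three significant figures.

m = NIA = NIπa² = 221·(2.50×10⁻⁴)·π·(0.00130)² = 2.933×10⁻⁷ A·m².
On axis B = (μ₀/4π)·2m/r³.
B = 2·(10⁻⁷)·(2.933×10⁻⁷) / (0.820)³ = 1.064×10⁻¹³ T.

B ≈ 1.06×10⁻¹³ T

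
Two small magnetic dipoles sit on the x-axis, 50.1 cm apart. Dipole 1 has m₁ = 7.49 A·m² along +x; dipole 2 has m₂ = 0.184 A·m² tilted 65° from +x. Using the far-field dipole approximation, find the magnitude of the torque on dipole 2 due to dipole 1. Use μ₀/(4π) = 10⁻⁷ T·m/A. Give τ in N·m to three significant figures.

Dipole B is on the axis of dipole A, so B₁ there is axial: B₁ = (μ₀/4π)·2m₁/r³ along +x.
B₁ = 2(10⁻⁷)(7.49)/(0.501)³ = 1.191×10⁻⁵ T.
τ = m₂ B₁ sinθ.
τ = (0.184)(1.191×10⁻⁵)·sin65° = 1.987×10⁻⁶ N·m.

τ ≈ 1.99×10⁻⁶ N·m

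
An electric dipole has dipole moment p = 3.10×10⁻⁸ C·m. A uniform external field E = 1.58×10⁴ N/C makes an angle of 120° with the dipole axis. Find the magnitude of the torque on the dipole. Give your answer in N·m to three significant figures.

τ ≈ 4.24×10⁻⁴ N·m

Torque on an electric dipole: τ = pE sinθ.
τ = (3.10×10⁻⁸)(1.58×10⁴)·sin120° = 4.242×10⁻⁴ N·m.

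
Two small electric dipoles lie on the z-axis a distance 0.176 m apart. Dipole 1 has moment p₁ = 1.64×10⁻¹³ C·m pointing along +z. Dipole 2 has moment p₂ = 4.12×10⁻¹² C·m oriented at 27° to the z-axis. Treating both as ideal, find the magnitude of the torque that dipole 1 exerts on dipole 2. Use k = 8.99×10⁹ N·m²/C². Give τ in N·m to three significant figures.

The second dipole sits on the axis of the first, so the field there is axial: E₁ = 2kp₁/r³ along +z.
E₁ = 2(8.99×10⁹)(1.64×10⁻¹³)/(0.176)³ = 0.5409 N/C.
Torque on the second dipole: τ = p₂ E₁ sinθ.
τ = (4.12×10⁻¹²)(0.5409)·sin27° = 1.012×10⁻¹² N·m.

τ ≈ 1.01×10⁻¹² N·m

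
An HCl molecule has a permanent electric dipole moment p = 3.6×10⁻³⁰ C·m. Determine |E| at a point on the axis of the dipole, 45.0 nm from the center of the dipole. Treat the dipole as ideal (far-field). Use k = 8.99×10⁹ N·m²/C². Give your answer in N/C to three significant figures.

E ≈ 710 N/C

On the dipole axis E = 2kp/r³.
E = 2·(8.99×10⁹)(3.60×10⁻³⁰) / (4.50×10⁻⁸)³ = 710.3 N/C.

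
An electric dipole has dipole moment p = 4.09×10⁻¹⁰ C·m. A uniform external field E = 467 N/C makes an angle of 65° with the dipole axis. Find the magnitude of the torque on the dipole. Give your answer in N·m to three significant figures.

τ ≈ 1.73×10⁻⁷ N·m

Torque on an electric dipole: τ = pE sinθ.
τ = (4.09×10⁻¹⁰)(467)·sin65° = 1.731×10⁻⁷ N·m.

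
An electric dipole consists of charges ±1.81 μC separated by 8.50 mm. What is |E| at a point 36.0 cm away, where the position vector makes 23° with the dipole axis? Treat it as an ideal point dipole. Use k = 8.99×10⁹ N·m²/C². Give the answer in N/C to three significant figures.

Dipole moment p = qd = (1.81×10⁻⁶ C)(0.00850 m) = 1.539×10⁻⁸ C·m.
At angle θ the dipole field magnitude is E = (kp/r³)·√(1 + 3cos²θ).
kp/r³ = (8.99×10⁹)(1.539×10⁻⁸) / (0.360)³ = 2965 N/C.
√(1 + 3cos²23°) = √(1 + 3·0.8473) = √3.5420 ≈ 1.8820.
E ≈ 2965 × 1.882 = 5581 N/C.

E ≈ 5580 N/C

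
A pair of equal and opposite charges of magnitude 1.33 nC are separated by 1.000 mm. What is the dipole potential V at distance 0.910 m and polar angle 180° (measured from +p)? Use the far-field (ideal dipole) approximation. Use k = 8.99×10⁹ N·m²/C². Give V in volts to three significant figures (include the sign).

Dipole moment p = qd = (1.33×10⁻⁹ C)(0.00100 m) = 1.33×10⁻¹² C·m.
The dipole potential is V = kp cosθ / r².
V = (8.99×10⁹)(1.33×10⁻¹²)·cos180° / (0.910)² = -0.01444 V.

V ≈ -0.0144 V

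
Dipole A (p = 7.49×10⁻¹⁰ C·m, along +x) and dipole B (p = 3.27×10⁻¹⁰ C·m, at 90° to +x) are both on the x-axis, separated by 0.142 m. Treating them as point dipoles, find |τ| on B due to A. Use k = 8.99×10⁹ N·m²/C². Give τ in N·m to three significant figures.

τ ≈ 1.54×10⁻⁶ N·m

The second dipole sits on the axis of the first, so the field there is axial: E₁ = 2kp₁/r³ along +x.
E₁ = 2(8.99×10⁹)(7.49×10⁻¹⁰)/(0.142)³ = 4703 N/C.
Torque on the second dipole: τ = p₂ E₁ sinθ.
τ = (3.27×10⁻¹⁰)(4703)·sin90° = 1.538×10⁻⁶ N·m.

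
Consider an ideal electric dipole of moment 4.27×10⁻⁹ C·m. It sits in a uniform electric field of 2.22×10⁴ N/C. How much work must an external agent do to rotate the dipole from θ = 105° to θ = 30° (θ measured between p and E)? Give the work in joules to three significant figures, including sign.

W_ext = ΔU = U(θ₂) − U(θ₁) = −pE cosθ₂ − (−pE cosθ₁) = pE(cosθ₁ − cosθ₂).
W = (4.27×10⁻⁹)(2.22×10⁴)·(cos105° − cos30°) = (9.479×10⁻⁵)·(-1.1248) = -1.066×10⁻⁴ J.

W ≈ -1.07×10⁻⁴ J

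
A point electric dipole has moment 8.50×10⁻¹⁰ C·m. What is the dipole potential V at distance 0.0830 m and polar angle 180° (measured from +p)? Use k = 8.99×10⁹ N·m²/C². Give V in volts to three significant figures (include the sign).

The dipole potential is V = kp cosθ / r².
V = (8.99×10⁹)(8.50×10⁻¹⁰)·cos180° / (0.0830)² = -1109 V.

V ≈ -1110 V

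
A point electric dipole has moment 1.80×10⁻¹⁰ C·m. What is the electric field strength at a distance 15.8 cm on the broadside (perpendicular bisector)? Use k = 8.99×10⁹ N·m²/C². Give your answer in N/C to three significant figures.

E ≈ 410 N/C

In the equatorial plane E = kp/r³.
E = (8.99×10⁹)(1.80×10⁻¹⁰) / (0.158)³ = 410.3 N/C.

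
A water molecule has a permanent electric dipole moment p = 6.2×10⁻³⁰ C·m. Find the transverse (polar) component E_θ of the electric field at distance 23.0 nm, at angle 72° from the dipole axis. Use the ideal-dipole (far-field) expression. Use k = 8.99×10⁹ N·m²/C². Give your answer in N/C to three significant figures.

For a dipole, E_θ = (kp sinθ)/r³.
kp/r³ = (8.99×10⁹)(6.20×10⁻³⁰)/(2.30×10⁻⁸)³ = 4581 N/C.
E_θ = 4581·sin72° = 4357 N/C.

E_θ ≈ 4360 N/C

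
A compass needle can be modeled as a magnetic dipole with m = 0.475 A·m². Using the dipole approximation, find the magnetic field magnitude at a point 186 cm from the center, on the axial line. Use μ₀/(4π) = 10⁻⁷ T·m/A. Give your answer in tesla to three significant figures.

B ≈ 1.48×10⁻⁸ T

On axis B = (μ₀/4π)·2m/r³.
B = 2·(10⁻⁷)·(0.475) / (1.86)³ = 1.476×10⁻⁸ T.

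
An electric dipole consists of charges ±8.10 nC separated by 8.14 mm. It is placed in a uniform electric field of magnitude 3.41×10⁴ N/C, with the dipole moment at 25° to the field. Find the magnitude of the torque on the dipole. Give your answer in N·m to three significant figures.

Dipole moment p = qd = (8.10×10⁻⁹ C)(0.00814 m) = 6.593×10⁻¹¹ C·m.
Torque on an electric dipole: τ = pE sinθ.
τ = (6.593×10⁻¹¹)(3.41×10⁴)·sin25° = 9.501×10⁻⁷ N·m.

τ ≈ 9.50×10⁻⁷ N·m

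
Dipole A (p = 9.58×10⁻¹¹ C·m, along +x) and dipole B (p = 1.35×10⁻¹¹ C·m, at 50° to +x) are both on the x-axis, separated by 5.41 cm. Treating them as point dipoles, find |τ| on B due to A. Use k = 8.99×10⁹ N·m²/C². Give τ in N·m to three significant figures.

The second dipole sits on the axis of the first, so the field there is axial: E₁ = 2kp₁/r³ along +x.
E₁ = 2(8.99×10⁹)(9.58×10⁻¹¹)/(0.0541)³ = 1.088×10⁴ N/C.
Torque on the second dipole: τ = p₂ E₁ sinθ.
τ = (1.35×10⁻¹¹)(1.088×10⁴)·sin50° = 1.125×10⁻⁷ N·m.

τ ≈ 1.12×10⁻⁷ N·m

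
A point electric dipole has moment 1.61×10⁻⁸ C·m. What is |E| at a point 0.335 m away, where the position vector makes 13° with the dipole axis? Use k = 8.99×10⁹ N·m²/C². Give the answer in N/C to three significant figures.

At angle θ the dipole field magnitude is E = (kp/r³)·√(1 + 3cos²θ).
kp/r³ = (8.99×10⁹)(1.61×10⁻⁸) / (0.335)³ = 3850 N/C.
√(1 + 3cos²13°) = √(1 + 3·0.9494) = √3.8482 ≈ 1.9617.
E ≈ 3850 × 1.962 = 7552 N/C.

E ≈ 7550 N/C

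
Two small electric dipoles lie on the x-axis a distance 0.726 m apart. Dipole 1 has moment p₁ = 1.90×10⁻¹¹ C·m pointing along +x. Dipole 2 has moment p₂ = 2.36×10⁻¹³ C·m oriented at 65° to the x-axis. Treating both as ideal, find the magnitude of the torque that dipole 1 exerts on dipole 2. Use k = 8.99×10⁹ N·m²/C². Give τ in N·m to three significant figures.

The second dipole sits on the axis of the first, so the field there is axial: E₁ = 2kp₁/r³ along +x.
E₁ = 2(8.99×10⁹)(1.90×10⁻¹¹)/(0.726)³ = 0.8928 N/C.
Torque on the second dipole: τ = p₂ E₁ sinθ.
τ = (2.36×10⁻¹³)(0.8928)·sin65° = 1.910×10⁻¹³ N·m.

τ ≈ 1.91×10⁻¹³ N·m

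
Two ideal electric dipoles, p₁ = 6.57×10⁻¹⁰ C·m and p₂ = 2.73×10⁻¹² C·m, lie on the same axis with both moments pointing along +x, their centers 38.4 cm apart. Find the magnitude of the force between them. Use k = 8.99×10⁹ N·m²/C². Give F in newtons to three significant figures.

On-axis field of dipole 1 at distance r: E = 2kp₁/r³. Force on dipole 2 is F = p₂·dE/dr (gradient along axis).
dE/dr = −6kp₁/r⁴, so |F| = 6kp₁p₂/r⁴ (attractive for aligned moments).
F = 6(8.99×10⁹)(6.57×10⁻¹⁰)(2.73×10⁻¹²)/(0.384)⁴ = 4.450×10⁻⁹ N.

F ≈ 4.45×10⁻⁹ N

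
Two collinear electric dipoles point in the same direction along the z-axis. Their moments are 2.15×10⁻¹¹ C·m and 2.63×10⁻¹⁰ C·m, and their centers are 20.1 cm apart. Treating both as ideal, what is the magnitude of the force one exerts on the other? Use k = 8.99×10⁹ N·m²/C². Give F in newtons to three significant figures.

F ≈ 1.87×10⁻⁷ N

On-axis field of dipole 1 at distance r: E = 2kp₁/r³. Force on dipole 2 is F = p₂·dE/dr (gradient along axis).
dE/dr = −6kp₁/r⁴, so |F| = 6kp₁p₂/r⁴ (attractive for aligned moments).
F = 6(8.99×10⁹)(2.15×10⁻¹¹)(2.63×10⁻¹⁰)/(0.201)⁴ = 1.869×10⁻⁷ N.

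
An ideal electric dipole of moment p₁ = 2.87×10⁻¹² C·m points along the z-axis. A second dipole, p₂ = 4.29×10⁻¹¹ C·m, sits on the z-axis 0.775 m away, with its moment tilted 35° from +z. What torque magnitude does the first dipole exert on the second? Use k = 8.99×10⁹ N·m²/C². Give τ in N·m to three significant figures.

τ ≈ 2.73×10⁻¹² N·m

The second dipole sits on the axis of the first, so the field there is axial: E₁ = 2kp₁/r³ along +z.
E₁ = 2(8.99×10⁹)(2.87×10⁻¹²)/(0.775)³ = 0.1109 N/C.
Torque on the second dipole: τ = p₂ E₁ sinθ.
τ = (4.29×10⁻¹¹)(0.1109)·sin35° = 2.728×10⁻¹² N·m.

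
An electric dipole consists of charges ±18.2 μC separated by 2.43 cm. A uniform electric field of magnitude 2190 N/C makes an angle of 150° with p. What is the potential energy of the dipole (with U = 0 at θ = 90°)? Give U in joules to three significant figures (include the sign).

U ≈ 8.39×10⁻⁴ J

Dipole moment p = qd = (1.82×10⁻⁵ C)(0.0243 m) = 4.423×10⁻⁷ C·m.
U = −p·E = −pE cosθ.
U = −(4.423×10⁻⁷)(2190)·cos150° = 8.389×10⁻⁴ J.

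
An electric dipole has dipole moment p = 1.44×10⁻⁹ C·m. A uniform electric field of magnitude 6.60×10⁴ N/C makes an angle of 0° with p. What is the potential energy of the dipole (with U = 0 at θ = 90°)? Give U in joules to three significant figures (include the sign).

U = −p·E = −pE cosθ.
U = −(1.44×10⁻⁹)(6.60×10⁴)·cos0° = -9.504×10⁻⁵ J.

U ≈ -9.50×10⁻⁵ J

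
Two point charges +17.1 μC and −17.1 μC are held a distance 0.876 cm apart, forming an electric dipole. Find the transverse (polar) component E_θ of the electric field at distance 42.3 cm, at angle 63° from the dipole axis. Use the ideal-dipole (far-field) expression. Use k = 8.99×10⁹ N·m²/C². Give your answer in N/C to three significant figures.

Dipole moment p = qd = (1.71×10⁻⁵ C)(0.00876 m) = 1.498×10⁻⁷ C·m.
For a dipole, E_θ = (kp sinθ)/r³.
kp/r³ = (8.99×10⁹)(1.498×10⁻⁷)/(0.423)³ = 1.779×10⁴ N/C.
E_θ = 1.779×10⁴·sin63° = 1.585×10⁴ N/C.

E_θ ≈ 1.59×10⁴ N/C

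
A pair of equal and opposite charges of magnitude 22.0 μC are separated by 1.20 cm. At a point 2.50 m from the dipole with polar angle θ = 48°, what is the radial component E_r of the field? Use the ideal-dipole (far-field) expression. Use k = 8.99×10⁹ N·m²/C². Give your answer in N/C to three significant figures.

E_r ≈ 203 N/C

Dipole moment p = qd = (2.20×10⁻⁵ C)(0.0120 m) = 2.64×10⁻⁷ C·m.
For a dipole, E_r = (2kp cosθ)/r³.
kp/r³ = (8.99×10⁹)(2.64×10⁻⁷)/(2.50)³ = 151.9 N/C.
E_r = 2·151.9·cos48° = 203.3 N/C.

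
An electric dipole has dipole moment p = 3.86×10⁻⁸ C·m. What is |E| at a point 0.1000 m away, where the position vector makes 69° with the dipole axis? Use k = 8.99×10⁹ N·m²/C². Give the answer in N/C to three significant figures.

At angle θ the dipole field magnitude is E = (kp/r³)·√(1 + 3cos²θ).
kp/r³ = (8.99×10⁹)(3.86×10⁻⁸) / (0.100)³ = 3.470×10⁵ N/C.
√(1 + 3cos²69°) = √(1 + 3·0.1284) = √1.3853 ≈ 1.1770.
E ≈ 3.470×10⁵ × 1.177 = 4.084×10⁵ N/C.

E ≈ 4.08×10⁵ N/C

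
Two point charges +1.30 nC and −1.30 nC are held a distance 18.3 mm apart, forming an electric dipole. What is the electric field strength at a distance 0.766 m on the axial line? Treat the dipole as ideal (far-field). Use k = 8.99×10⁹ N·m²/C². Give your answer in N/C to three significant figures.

Dipole moment p = qd = (1.30×10⁻⁹ C)(0.0183 m) = 2.379×10⁻¹¹ C·m.
On the dipole axis E = 2kp/r³.
E = 2·(8.99×10⁹)(2.379×10⁻¹¹) / (0.766)³ = 0.9517 N/C.

E ≈ 0.952 N/C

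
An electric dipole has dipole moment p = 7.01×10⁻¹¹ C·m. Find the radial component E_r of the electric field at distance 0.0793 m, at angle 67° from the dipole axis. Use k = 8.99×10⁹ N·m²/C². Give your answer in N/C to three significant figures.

For a dipole, E_r = (2kp cosθ)/r³.
kp/r³ = (8.99×10⁹)(7.01×10⁻¹¹)/(0.0793)³ = 1264 N/C.
E_r = 2·1264·cos67° = 987.6 N/C.

E_r ≈ 988 N/C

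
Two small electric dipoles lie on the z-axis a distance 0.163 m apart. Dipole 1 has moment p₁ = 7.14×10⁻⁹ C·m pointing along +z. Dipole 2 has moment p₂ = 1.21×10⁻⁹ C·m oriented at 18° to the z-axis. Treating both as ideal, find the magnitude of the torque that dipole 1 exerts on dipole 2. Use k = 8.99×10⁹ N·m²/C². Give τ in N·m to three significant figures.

τ ≈ 1.11×10⁻⁵ N·m

The second dipole sits on the axis of the first, so the field there is axial: E₁ = 2kp₁/r³ along +z.
E₁ = 2(8.99×10⁹)(7.14×10⁻⁹)/(0.163)³ = 2.964×10⁴ N/C.
Torque on the second dipole: τ = p₂ E₁ sinθ.
τ = (1.21×10⁻⁹)(2.964×10⁴)·sin18° = 1.108×10⁻⁵ N·m.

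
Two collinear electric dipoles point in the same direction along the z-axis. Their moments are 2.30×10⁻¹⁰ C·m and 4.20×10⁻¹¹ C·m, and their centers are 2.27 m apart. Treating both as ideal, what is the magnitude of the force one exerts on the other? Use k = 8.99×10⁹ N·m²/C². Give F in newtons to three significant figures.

F ≈ 1.96×10⁻¹¹ N

On-axis field of dipole 1 at distance r: E = 2kp₁/r³. Force on dipole 2 is F = p₂·dE/dr (gradient along axis).
dE/dr = −6kp₁/r⁴, so |F| = 6kp₁p₂/r⁴ (attractive for aligned moments).
F = 6(8.99×10⁹)(2.30×10⁻¹⁰)(4.20×10⁻¹¹)/(2.27)⁴ = 1.962×10⁻¹¹ N.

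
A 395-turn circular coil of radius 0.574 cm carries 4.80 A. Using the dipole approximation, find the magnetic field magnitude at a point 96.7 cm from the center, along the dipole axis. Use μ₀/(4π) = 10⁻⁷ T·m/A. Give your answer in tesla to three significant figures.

m = NIA = NIπa² = 395·(4.80)·π·(0.00574)² = 0.1963 A·m².
On axis B = (μ₀/4π)·2m/r³.
B = 2·(10⁻⁷)·(0.1963) / (0.967)³ = 4.342×10⁻⁸ T.

B ≈ 4.34×10⁻⁸ T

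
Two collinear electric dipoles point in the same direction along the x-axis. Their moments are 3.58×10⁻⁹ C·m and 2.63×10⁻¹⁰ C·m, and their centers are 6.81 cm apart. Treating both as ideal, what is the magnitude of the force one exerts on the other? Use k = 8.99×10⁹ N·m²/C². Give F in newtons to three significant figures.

F ≈ 0.00236 N

On-axis field of dipole 1 at distance r: E = 2kp₁/r³. Force on dipole 2 is F = p₂·dE/dr (gradient along axis).
dE/dr = −6kp₁/r⁴, so |F| = 6kp₁p₂/r⁴ (attractive for aligned moments).
F = 6(8.99×10⁹)(3.58×10⁻⁹)(2.63×10⁻¹⁰)/(0.0681)⁴ = 0.002361 N.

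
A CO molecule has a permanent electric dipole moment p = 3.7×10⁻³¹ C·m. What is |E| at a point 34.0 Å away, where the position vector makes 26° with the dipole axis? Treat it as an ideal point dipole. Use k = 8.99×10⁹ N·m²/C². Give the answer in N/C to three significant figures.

At angle θ the dipole field magnitude is E = (kp/r³)·√(1 + 3cos²θ).
kp/r³ = (8.99×10⁹)(3.70×10⁻³¹) / (3.40×10⁻⁹)³ = 8.463×10⁴ N/C.
√(1 + 3cos²26°) = √(1 + 3·0.8078) = √3.4235 ≈ 1.8503.
E ≈ 8.463×10⁴ × 1.850 = 1.566×10⁵ N/C.

E ≈ 1.57×10⁵ N/C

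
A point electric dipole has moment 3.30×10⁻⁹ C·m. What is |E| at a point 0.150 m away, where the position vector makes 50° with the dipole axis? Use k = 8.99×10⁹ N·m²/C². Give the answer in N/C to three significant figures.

At angle θ the dipole field magnitude is E = (kp/r³)·√(1 + 3cos²θ).
kp/r³ = (8.99×10⁹)(3.30×10⁻⁹) / (0.150)³ = 8790 N/C.
√(1 + 3cos²50°) = √(1 + 3·0.4132) = √2.2395 ≈ 1.4965.
E ≈ 8790 × 1.497 = 1.315×10⁴ N/C.

E ≈ 1.32×10⁴ N/C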